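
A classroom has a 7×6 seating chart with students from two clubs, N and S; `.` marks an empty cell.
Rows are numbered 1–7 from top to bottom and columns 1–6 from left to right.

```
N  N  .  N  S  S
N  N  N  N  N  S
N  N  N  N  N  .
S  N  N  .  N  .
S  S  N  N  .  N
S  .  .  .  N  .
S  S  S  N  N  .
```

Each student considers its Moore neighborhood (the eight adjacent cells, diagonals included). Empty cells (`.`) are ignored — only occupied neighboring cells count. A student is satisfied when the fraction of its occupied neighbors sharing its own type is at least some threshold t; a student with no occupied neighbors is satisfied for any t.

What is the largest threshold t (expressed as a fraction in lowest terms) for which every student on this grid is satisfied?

2/5

(1,1)N 3/3
(1,2)N 4/4
(1,4)N 3/4
(1,5)S 2/5
(1,6)S 2/3
(2,1)N 5/5
(2,2)N 7/7
(2,3)N 7/7
(2,4)N 6/7
(2,5)N 4/7
(2,6)S 2/4
(3,1)N 4/5
(3,2)N 7/8
(3,3)N 7/7
(3,4)N 7/7
(3,5)N 4/5
(4,1)S 2/5
(4,2)N 5/8
(4,3)N 6/7
(4,5)N 4/4
(5,1)S 3/4
(5,2)S 3/6
(5,3)N 3/4
(5,4)N 4/4
(5,6)N 2/2
(6,1)S 4/4
(6,5)N 4/4
(7,1)S 2/2
(7,2)S 3/3
(7,3)S 1/2
(7,4)N 2/3
(7,5)N 2/2
The smallest same-type fraction is 2/5 at (1,5), which reduces to 2/5. Any threshold above that leaves this student unsatisfied.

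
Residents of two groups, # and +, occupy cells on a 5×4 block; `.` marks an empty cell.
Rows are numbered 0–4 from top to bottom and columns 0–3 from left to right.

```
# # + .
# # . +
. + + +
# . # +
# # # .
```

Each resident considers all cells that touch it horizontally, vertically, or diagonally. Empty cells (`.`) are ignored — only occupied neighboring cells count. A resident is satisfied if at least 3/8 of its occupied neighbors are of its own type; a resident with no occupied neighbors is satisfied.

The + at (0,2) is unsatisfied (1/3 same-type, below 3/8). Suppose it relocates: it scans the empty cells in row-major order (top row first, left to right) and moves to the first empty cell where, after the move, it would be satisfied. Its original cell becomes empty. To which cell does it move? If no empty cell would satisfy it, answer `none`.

Vacating (0,2). Empty cells in order:
  (0,3): 1/1 same-type → satisfied — stop here.

(0,3)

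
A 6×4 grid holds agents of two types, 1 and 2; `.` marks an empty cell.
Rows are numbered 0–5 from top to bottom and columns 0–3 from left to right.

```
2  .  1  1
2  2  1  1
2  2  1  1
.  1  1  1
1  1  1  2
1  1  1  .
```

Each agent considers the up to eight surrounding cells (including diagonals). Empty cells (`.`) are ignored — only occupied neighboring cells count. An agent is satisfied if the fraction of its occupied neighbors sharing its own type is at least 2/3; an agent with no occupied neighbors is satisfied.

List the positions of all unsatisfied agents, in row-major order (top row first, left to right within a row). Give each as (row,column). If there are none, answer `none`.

(1,1), (2,1), (4,3)

Row 0: (0,0)2 2/2 ✓ · (0,2)1 3/4 ✓ · (0,3)1 3/3 ✓
Row 1: (1,0)2 4/4 ✓ · (1,1)2 4/7 ✗ · (1,2)1 5/7 ✓ · (1,3)1 5/5 ✓
Row 2: (2,0)2 3/4 ✓ · (2,1)2 3/7 ✗ · (2,2)1 6/8 ✓ · (2,3)1 5/5 ✓
Row 3: (3,1)1 5/7 ✓ · (3,2)1 6/8 ✓ · (3,3)1 4/5 ✓
Row 4: (4,0)1 4/4 ✓ · (4,1)1 7/7 ✓ · (4,2)1 6/7 ✓ · (4,3)2 0/4 ✗
Row 5: (5,0)1 3/3 ✓ · (5,1)1 5/5 ✓ · (5,2)1 3/4 ✓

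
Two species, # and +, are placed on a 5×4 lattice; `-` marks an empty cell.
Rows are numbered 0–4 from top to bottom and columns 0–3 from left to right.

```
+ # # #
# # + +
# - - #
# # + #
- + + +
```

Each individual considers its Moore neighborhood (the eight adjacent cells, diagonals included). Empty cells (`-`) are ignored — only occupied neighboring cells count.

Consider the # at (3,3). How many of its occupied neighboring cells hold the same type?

Occupied neighbors of (3,3): (2,3)=#, (3,2)=+, (4,2)=+, (4,3)=+.
Same type (#): 1 of 4.

1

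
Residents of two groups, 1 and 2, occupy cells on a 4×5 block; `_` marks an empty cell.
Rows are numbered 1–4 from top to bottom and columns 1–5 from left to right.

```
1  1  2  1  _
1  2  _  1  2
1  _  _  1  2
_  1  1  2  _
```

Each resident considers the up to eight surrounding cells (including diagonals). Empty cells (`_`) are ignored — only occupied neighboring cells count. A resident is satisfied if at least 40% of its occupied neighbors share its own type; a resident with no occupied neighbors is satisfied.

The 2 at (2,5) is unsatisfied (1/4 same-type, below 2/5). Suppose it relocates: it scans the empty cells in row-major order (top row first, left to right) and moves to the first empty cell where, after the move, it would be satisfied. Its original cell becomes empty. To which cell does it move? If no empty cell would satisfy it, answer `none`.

Vacating (2,5). Empty cells in order:
  (1,5): 0/2 same-type → still unsatisfied.
  (2,3): 2/6 same-type → still unsatisfied.
  (3,2): 1/5 same-type → still unsatisfied.
  (3,3): 2/6 same-type → still unsatisfied.
  (4,1): 0/2 same-type → still unsatisfied.
  (4,5): 2/3 same-type → satisfied — stop here.

(4,5)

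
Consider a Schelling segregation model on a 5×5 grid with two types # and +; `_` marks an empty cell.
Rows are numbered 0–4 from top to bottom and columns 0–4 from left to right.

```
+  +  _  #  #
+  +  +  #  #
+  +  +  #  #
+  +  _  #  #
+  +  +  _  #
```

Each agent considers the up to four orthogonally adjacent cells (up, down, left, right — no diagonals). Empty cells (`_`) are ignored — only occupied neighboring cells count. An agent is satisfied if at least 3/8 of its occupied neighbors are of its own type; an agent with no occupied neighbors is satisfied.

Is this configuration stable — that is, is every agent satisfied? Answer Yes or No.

(0,0)+ 2/2 ✓
(0,1)+ 2/2 ✓
(0,3)# 2/2 ✓
(0,4)# 2/2 ✓
(1,0)+ 3/3 ✓
(1,1)+ 4/4 ✓
(1,2)+ 2/3 ✓
(1,3)# 3/4 ✓
(1,4)# 3/3 ✓
(2,0)+ 3/3 ✓
(2,1)+ 4/4 ✓
(2,2)+ 2/3 ✓
(2,3)# 3/4 ✓
(2,4)# 3/3 ✓
(3,0)+ 3/3 ✓
(3,1)+ 3/3 ✓
(3,3)# 2/2 ✓
(3,4)# 3/3 ✓
(4,0)+ 2/2 ✓
(4,1)+ 3/3 ✓
(4,2)+ 1/1 ✓
(4,4)# 1/1 ✓
All meet the threshold, so the configuration is stable.

Yes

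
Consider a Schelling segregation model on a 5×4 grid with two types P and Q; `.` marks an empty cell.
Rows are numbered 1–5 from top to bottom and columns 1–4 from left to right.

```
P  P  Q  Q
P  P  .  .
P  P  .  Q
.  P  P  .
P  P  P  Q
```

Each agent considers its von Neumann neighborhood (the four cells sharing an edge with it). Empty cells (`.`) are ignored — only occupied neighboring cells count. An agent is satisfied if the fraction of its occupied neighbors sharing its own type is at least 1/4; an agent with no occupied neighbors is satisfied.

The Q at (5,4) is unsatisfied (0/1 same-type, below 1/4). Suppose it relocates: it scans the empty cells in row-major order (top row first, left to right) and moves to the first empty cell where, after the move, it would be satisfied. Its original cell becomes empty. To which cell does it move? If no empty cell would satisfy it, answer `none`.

Vacating (5,4). Empty cells in order:
  (2,3): 1/2 same-type → satisfied — stop here.

(2,3)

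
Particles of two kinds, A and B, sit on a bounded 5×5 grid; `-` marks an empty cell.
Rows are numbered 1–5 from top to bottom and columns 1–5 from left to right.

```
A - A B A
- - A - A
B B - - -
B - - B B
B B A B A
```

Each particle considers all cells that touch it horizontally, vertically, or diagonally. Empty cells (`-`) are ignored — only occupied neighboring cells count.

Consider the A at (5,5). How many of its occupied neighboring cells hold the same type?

Occupied neighbors of (5,5): (4,4)=B, (4,5)=B, (5,4)=B.
Same type (A): 0 of 3.

0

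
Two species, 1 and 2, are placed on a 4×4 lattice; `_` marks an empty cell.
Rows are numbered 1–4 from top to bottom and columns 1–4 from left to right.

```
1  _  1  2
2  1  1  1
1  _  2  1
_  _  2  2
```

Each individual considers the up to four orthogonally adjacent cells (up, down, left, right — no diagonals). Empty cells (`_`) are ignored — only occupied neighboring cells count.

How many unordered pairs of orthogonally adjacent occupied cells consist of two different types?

Scan each occupied cell's neighbors to the right and below so each pair is counted once.
From row 1: 3 unlike of 4 pairs (running 3/4).
From row 2: 3 unlike of 6 pairs (running 6/10).
From row 3: 2 unlike of 3 pairs (running 8/13).
From row 4: 0 unlike of 1 pairs (running 8/14).
Total adjacent occupied pairs: 14; unlike-type pairs: 8.

8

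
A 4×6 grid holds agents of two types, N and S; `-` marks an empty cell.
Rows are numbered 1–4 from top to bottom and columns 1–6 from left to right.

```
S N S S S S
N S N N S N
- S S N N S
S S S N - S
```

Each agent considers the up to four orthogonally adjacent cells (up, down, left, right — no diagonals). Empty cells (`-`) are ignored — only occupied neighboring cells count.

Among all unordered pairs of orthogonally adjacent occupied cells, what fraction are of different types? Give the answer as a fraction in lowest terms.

17/32

Scan each occupied cell's neighbors to the right and below so each pair is counted once.
Row 1: S(1,1)–N(1,2)≠ S(1,1)–N(2,1)≠ N(1,2)–S(1,3)≠ N(1,2)–S(2,2)≠ S(1,3)–S(1,4)= S(1,3)–N(2,3)≠ S(1,4)–S(1,5)= S(1,4)–N(2,4)≠ S(1,5)–S(1,6)= S(1,5)–S(2,5)= S(1,6)–N(2,6)≠  → 7/11 unlike.
Row 2: N(2,1)–S(2,2)≠ S(2,2)–N(2,3)≠ S(2,2)–S(3,2)= N(2,3)–N(2,4)= N(2,3)–S(3,3)≠ N(2,4)–S(2,5)≠ N(2,4)–N(3,4)= S(2,5)–N(2,6)≠ S(2,5)–N(3,5)≠ N(2,6)–S(3,6)≠  → 7/10 unlike.
Row 3: S(3,2)–S(3,3)= S(3,2)–S(4,2)= S(3,3)–N(3,4)≠ S(3,3)–S(4,3)= N(3,4)–N(3,5)= N(3,4)–N(4,4)= N(3,5)–S(3,6)≠ S(3,6)–S(4,6)=  → 2/8 unlike.
Row 4: S(4,1)–S(4,2)= S(4,2)–S(4,3)= S(4,3)–N(4,4)≠  → 1/3 unlike.
Total adjacent occupied pairs: 32; unlike-type pairs: 17.
17/32 is already in lowest terms.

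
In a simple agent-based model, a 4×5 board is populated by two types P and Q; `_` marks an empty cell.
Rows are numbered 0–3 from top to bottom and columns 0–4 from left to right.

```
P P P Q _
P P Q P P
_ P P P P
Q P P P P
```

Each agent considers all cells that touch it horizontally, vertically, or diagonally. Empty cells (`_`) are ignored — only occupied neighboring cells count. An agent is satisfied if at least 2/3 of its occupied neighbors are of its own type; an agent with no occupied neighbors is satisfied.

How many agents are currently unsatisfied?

(0,0)P 3/3 ok
(0,1)P 4/5 ok
(0,2)P 3/5 unhappy
(0,3)Q 1/4 unhappy
(1,0)P 4/4 ok
(1,1)P 6/7 ok
(1,2)Q 1/8 unhappy
(1,3)P 5/7 ok
(1,4)P 3/4 ok
(2,1)P 5/7 ok
(2,2)P 7/8 ok
(2,3)P 7/8 ok
(2,4)P 5/5 ok
(3,0)Q 0/2 unhappy
(3,1)P 3/4 ok
(3,2)P 5/5 ok
(3,3)P 5/5 ok
(3,4)P 3/3 ok
Unsatisfied: (0,2), (0,3), (1,2), (3,0) — 4 in total.

4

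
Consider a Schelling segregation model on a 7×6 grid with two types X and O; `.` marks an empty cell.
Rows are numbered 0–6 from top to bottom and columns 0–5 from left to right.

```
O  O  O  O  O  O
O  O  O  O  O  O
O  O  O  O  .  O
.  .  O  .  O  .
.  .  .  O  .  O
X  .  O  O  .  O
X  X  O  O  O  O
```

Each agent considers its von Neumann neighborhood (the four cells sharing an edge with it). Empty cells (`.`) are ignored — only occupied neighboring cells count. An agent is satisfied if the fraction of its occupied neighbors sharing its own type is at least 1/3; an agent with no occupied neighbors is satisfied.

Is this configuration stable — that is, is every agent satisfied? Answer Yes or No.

Yes

Row 0: (0,0)O 2/2 ✓ · (0,1)O 3/3 ✓ · (0,2)O 3/3 ✓ · (0,3)O 3/3 ✓ · (0,4)O 3/3 ✓ · (0,5)O 2/2 ✓
Row 1: (1,0)O 3/3 ✓ · (1,1)O 4/4 ✓ · (1,2)O 4/4 ✓ · (1,3)O 4/4 ✓ · (1,4)O 3/3 ✓ · (1,5)O 3/3 ✓
Row 2: (2,0)O 2/2 ✓ · (2,1)O 3/3 ✓ · (2,2)O 4/4 ✓ · (2,3)O 2/2 ✓ · (2,5)O 1/1 ✓
Row 3: (3,2)O 1/1 ✓ · (3,4)O 0/0 ✓
Row 4: (4,3)O 1/1 ✓ · (4,5)O 1/1 ✓
Row 5: (5,0)X 1/1 ✓ · (5,2)O 2/2 ✓ · (5,3)O 3/3 ✓ · (5,5)O 2/2 ✓
Row 6: (6,0)X 2/2 ✓ · (6,1)X 1/2 ✓ · (6,2)O 2/3 ✓ · (6,3)O 3/3 ✓ · (6,4)O 2/2 ✓ · (6,5)O 2/2 ✓
All meet the threshold, so the configuration is stable.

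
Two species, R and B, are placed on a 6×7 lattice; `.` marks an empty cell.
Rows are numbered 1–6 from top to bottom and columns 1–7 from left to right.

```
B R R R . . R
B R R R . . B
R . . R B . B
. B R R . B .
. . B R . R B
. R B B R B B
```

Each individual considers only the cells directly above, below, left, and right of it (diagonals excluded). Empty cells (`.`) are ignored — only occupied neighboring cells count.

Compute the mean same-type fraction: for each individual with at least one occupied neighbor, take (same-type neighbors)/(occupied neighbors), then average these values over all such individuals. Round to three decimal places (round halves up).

Row 1: (1,1)B 1/2 · (1,2)R 2/3 · (1,3)R 3/3 · (1,4)R 2/2 · (1,7)R 0/1
Row 2: (2,1)B 1/3 · (2,2)R 2/3 · (2,3)R 3/3 · (2,4)R 3/3 · (2,7)B 1/2
Row 3: (3,1)R 0/1 · (3,4)R 2/3 · (3,5)B 0/1 · (3,7)B 1/1
Row 4: (4,2)B 0/1 · (4,3)R 1/3 · (4,4)R 3/3 · (4,6)B 0/1
Row 5: (5,3)B 1/3 · (5,4)R 1/3 · (5,6)R 0/3 · (5,7)B 1/2
Row 6: (6,2)R 0/1 · (6,3)B 2/3 · (6,4)B 1/3 · (6,5)R 0/2 · (6,6)B 1/3 · (6,7)B 2/2
Sum over 28 individuals: 1/2 + 2/3 + 3/3 + 2/2 + 0/1 + 1/3 + 2/3 + 3/3 + 3/3 + 1/2 + 0/1 + 2/3 + 0/1 + 1/1 + 0/1 + 1/3 + 3/3 + 0/1 + 1/3 + 1/3 + 0/3 + 1/2 + 0/1 + 2/3 + 1/3 + 0/2 + 1/3 + 2/2 = 79/6; mean = 79/6 ÷ 28 = 79/168 = 0.470238… → 0.470.

0.470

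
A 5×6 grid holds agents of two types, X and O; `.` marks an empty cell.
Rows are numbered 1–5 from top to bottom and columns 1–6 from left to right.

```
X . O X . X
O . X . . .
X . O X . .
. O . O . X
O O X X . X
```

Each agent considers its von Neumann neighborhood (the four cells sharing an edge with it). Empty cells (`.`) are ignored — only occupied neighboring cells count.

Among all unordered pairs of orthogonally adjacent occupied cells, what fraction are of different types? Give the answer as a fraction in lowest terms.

9/13

Scan each occupied cell's neighbors to the right and below so each pair is counted once.
Row 1: X(1,1)–O(2,1)≠ O(1,3)–X(1,4)≠ O(1,3)–X(2,3)≠  → 3/3 unlike.
Row 2: O(2,1)–X(3,1)≠ X(2,3)–O(3,3)≠  → 2/2 unlike.
Row 3: O(3,3)–X(3,4)≠ X(3,4)–O(4,4)≠  → 2/2 unlike.
Row 4: O(4,2)–O(5,2)= O(4,4)–X(5,4)≠ X(4,6)–X(5,6)=  → 1/3 unlike.
Row 5: O(5,1)–O(5,2)= O(5,2)–X(5,3)≠ X(5,3)–X(5,4)=  → 1/3 unlike.
Total adjacent occupied pairs: 13; unlike-type pairs: 9.
9/13 is already in lowest terms.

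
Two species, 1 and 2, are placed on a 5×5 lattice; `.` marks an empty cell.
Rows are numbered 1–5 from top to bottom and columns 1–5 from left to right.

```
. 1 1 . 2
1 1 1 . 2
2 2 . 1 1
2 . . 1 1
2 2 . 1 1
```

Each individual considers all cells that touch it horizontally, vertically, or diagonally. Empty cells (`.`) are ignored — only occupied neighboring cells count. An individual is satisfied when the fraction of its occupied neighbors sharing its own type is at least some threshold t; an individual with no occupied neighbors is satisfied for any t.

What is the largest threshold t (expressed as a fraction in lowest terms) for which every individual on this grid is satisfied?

Row 1: (1,2)1 4/4 · (1,3)1 3/3 · (1,5)2 1/1
Row 2: (2,1)1 2/4 · (2,2)1 4/6 · (2,3)1 4/5 · (2,5)2 1/3
Row 3: (3,1)2 2/4 · (3,2)2 2/5 · (3,4)1 4/5 · (3,5)1 3/4
Row 4: (4,1)2 4/4 · (4,4)1 5/5 · (4,5)1 5/5
Row 5: (5,1)2 2/2 · (5,2)2 2/2 · (5,4)1 3/3 · (5,5)1 3/3
The smallest same-type fraction is 1/3 at (2,5), which reduces to 1/3. Any threshold above that leaves this individual unsatisfied.

1/3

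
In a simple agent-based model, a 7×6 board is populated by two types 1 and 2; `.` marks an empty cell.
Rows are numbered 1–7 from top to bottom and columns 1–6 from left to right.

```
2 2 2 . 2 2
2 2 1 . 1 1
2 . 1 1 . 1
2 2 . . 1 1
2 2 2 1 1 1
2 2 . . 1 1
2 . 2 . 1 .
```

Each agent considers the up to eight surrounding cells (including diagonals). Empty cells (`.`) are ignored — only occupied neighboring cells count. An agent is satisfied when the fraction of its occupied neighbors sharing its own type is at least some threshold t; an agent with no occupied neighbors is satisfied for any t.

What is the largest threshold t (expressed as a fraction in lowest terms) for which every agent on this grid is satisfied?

(1,1)2 3/3
(1,2)2 4/5
(1,3)2 2/3
(1,5)2 1/3
(1,6)2 1/3
(2,1)2 4/4
(2,2)2 5/7
(2,3)1 2/5
(2,5)1 3/5
(2,6)1 2/4
(3,1)2 4/4
(3,3)1 2/4
(3,4)1 4/4
(3,6)1 4/4
(4,1)2 4/4
(4,2)2 5/6
(4,5)1 6/6
(4,6)1 4/4
(5,1)2 5/5
(5,2)2 6/6
(5,3)2 3/4
(5,4)1 3/4
(5,5)1 6/6
(5,6)1 5/5
(6,1)2 4/4
(6,2)2 6/6
(6,5)1 5/5
(6,6)1 4/4
(7,1)2 2/2
(7,3)2 1/1
(7,5)1 2/2
The smallest same-type fraction is 1/3 at (1,5), which reduces to 1/3. Any threshold above that leaves this agent unsatisfied.

1/3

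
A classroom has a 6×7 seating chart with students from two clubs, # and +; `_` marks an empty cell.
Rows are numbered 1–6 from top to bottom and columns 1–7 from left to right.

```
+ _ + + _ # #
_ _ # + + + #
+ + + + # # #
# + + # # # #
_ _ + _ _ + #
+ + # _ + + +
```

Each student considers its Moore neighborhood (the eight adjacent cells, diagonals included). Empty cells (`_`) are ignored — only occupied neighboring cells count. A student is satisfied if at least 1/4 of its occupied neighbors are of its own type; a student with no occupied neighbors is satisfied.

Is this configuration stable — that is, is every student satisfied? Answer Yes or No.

No

(1,1)+ 0/0 ok
(1,3)+ 2/3 ok
(1,4)+ 3/4 ok
(1,6)# 2/4 ok
(1,7)# 2/3 ok
(2,3)# 0/6 unhappy
(2,4)+ 5/7 ok
(2,5)+ 4/7 ok
(2,6)+ 1/7 unhappy
(2,7)# 4/5 ok
(3,1)+ 2/3 ok
(3,2)+ 4/6 ok
(3,3)+ 5/7 ok
(3,4)+ 4/8 ok
(3,5)# 4/8 ok
(3,6)# 6/8 ok
(3,7)# 4/5 ok
(4,1)# 0/3 unhappy
(4,2)+ 5/6 ok
(4,3)+ 5/6 ok
(4,4)# 2/6 ok
(4,5)# 4/6 ok
(4,6)# 6/7 ok
(4,7)# 4/5 ok
(5,3)+ 3/5 ok
(5,6)+ 3/7 ok
(5,7)# 2/5 ok
(6,1)+ 1/1 ok
(6,2)+ 2/3 ok
(6,3)# 0/2 unhappy
(6,5)+ 2/2 ok
(6,6)+ 3/4 ok
(6,7)+ 2/3 ok
For instance (2,3) has only 0/6 same-type neighbors, below 1/4.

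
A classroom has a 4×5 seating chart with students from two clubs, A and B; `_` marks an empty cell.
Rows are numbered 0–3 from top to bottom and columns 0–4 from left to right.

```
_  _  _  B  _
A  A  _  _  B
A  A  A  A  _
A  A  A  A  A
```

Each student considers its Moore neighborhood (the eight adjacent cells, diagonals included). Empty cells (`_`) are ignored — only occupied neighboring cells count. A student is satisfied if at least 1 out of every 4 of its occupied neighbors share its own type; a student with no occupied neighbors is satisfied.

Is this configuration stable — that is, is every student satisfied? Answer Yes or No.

Yes

Row 0: (0,3)B 1/1 ✓
Row 1: (1,0)A 3/3 ✓ · (1,1)A 4/4 ✓ · (1,4)B 1/2 ✓
Row 2: (2,0)A 5/5 ✓ · (2,1)A 7/7 ✓ · (2,2)A 6/6 ✓ · (2,3)A 4/5 ✓
Row 3: (3,0)A 3/3 ✓ · (3,1)A 5/5 ✓ · (3,2)A 5/5 ✓ · (3,3)A 4/4 ✓ · (3,4)A 2/2 ✓
All meet the threshold, so the configuration is stable.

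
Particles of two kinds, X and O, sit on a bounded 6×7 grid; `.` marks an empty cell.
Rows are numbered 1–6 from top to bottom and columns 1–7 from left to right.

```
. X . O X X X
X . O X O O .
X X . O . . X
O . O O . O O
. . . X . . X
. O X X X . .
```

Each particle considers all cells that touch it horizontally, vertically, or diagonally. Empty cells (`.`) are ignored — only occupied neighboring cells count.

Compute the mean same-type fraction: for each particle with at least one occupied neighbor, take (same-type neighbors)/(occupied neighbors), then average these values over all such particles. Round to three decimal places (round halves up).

0.467

Row 1: (1,2)X 1/2 · (1,4)O 2/4 · (1,5)X 2/5 · (1,6)X 2/4 · (1,7)X 1/2
Row 2: (2,1)X 3/3 · (2,3)O 2/5 · (2,4)X 1/5 · (2,5)O 3/6 · (2,6)O 1/5
Row 3: (3,1)X 2/3 · (3,2)X 2/5 · (3,4)O 4/5 · (3,7)X 0/3
Row 4: (4,1)O 0/2 · (4,3)O 2/4 · (4,4)O 2/3 · (4,6)O 1/3 · (4,7)O 1/3
Row 5: (5,4)X 3/5 · (5,7)X 0/2
Row 6: (6,2)O 0/1 · (6,3)X 2/3 · (6,4)X 3/3 · (6,5)X 2/2
Sum over 25 particles: 1/2 + 2/4 + 2/5 + 2/4 + 1/2 + 3/3 + 2/5 + 1/5 + 3/6 + 1/5 + 2/3 + 2/5 + 4/5 + 0/3 + 0/2 + 2/4 + 2/3 + 1/3 + 1/3 + 3/5 + 0/2 + 0/1 + 2/3 + 3/3 + 2/2 = 35/3; mean = 35/3 ÷ 25 = 7/15 = 0.466666… → 0.467.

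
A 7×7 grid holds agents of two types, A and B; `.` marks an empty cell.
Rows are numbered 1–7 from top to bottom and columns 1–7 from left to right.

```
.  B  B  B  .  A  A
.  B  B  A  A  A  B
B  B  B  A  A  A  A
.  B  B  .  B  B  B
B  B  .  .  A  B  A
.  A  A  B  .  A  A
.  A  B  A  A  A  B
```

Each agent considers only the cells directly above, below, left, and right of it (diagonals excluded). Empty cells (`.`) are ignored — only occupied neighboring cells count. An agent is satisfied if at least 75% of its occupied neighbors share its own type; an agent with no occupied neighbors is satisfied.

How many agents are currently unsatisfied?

Row 1: (1,2)B 2/2 ✓ · (1,3)B 3/3 ✓ · (1,4)B 1/2 ✗ · (1,6)A 2/2 ✓ · (1,7)A 1/2 ✗
Row 2: (2,2)B 3/3 ✓ · (2,3)B 3/4 ✓ · (2,4)A 2/4 ✗ · (2,5)A 3/3 ✓ · (2,6)A 3/4 ✓ · (2,7)B 0/3 ✗
Row 3: (3,1)B 1/1 ✓ · (3,2)B 4/4 ✓ · (3,3)B 3/4 ✓ · (3,4)A 2/3 ✗ · (3,5)A 3/4 ✓ · (3,6)A 3/4 ✓ · (3,7)A 1/3 ✗
Row 4: (4,2)B 3/3 ✓ · (4,3)B 2/2 ✓ · (4,5)B 1/3 ✗ · (4,6)B 3/4 ✓ · (4,7)B 1/3 ✗
Row 5: (5,1)B 1/1 ✓ · (5,2)B 2/3 ✗ · (5,5)A 0/2 ✗ · (5,6)B 1/4 ✗ · (5,7)A 1/3 ✗
Row 6: (6,2)A 2/3 ✗ · (6,3)A 1/3 ✗ · (6,4)B 0/2 ✗ · (6,6)A 2/3 ✗ · (6,7)A 2/3 ✗
Row 7: (7,2)A 1/2 ✗ · (7,3)B 0/3 ✗ · (7,4)A 1/3 ✗ · (7,5)A 2/2 ✓ · (7,6)A 2/3 ✗ · (7,7)B 0/2 ✗
Unsatisfied: (1,4), (1,7), (2,4), (2,7), (3,4), (3,7), (4,5), (4,7), (5,2), (5,5), (5,6), (5,7), (6,2), (6,3), (6,4), (6,6), (6,7), (7,2), (7,3), (7,4), (7,6), (7,7) — 22 in total.

22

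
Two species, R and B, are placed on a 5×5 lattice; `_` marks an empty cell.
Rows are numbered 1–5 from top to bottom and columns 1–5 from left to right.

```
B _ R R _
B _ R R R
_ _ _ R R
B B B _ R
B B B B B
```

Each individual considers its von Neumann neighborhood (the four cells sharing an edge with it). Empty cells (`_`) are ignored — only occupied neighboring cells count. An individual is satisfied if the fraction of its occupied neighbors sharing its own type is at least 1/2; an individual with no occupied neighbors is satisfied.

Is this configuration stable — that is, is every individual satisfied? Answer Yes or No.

Yes

Row 1: (1,1)B 1/1 satisfied · (1,3)R 2/2 satisfied · (1,4)R 2/2 satisfied
Row 2: (2,1)B 1/1 satisfied · (2,3)R 2/2 satisfied · (2,4)R 4/4 satisfied · (2,5)R 2/2 satisfied
Row 3: (3,4)R 2/2 satisfied · (3,5)R 3/3 satisfied
Row 4: (4,1)B 2/2 satisfied · (4,2)B 3/3 satisfied · (4,3)B 2/2 satisfied · (4,5)R 1/2 satisfied
Row 5: (5,1)B 2/2 satisfied · (5,2)B 3/3 satisfied · (5,3)B 3/3 satisfied · (5,4)B 2/2 satisfied · (5,5)B 1/2 satisfied
All meet the threshold, so the configuration is stable.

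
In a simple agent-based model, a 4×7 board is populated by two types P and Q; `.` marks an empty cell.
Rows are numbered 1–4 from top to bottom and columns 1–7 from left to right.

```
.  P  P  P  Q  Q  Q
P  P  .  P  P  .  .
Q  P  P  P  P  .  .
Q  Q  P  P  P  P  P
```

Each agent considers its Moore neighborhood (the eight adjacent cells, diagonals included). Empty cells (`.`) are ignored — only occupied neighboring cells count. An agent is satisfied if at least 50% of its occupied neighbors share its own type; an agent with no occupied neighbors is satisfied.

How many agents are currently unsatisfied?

Row 1: (1,2)P 3/3 satisfied · (1,3)P 4/4 satisfied · (1,4)P 3/4 satisfied · (1,5)Q 1/4 not · (1,6)Q 2/3 satisfied · (1,7)Q 1/1 satisfied
Row 2: (2,1)P 3/4 satisfied · (2,2)P 5/6 satisfied · (2,4)P 6/7 satisfied · (2,5)P 4/6 satisfied
Row 3: (3,1)Q 2/5 not · (3,2)P 4/7 satisfied · (3,3)P 6/7 satisfied · (3,4)P 7/7 satisfied · (3,5)P 6/6 satisfied
Row 4: (4,1)Q 2/3 satisfied · (4,2)Q 2/5 not · (4,3)P 4/5 satisfied · (4,4)P 5/5 satisfied · (4,5)P 4/4 satisfied · (4,6)P 3/3 satisfied · (4,7)P 1/1 satisfied
Unsatisfied: (1,5), (3,1), (4,2) — 3 in total.

3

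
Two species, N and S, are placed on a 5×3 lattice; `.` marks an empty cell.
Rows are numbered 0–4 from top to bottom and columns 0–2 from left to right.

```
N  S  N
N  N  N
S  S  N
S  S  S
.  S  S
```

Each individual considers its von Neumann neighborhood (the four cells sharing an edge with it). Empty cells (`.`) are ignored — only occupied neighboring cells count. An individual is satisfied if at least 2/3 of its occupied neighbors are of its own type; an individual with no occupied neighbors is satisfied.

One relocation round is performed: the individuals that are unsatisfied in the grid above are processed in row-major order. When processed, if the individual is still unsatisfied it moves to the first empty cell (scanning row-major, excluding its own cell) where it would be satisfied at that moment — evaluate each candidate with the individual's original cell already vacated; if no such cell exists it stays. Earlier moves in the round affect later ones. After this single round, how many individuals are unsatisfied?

0

Initially unsatisfied (in order): (0,0), (0,1), (0,2), (1,1), (2,1), (2,2).
  (0,0): no empty cell satisfies it; stays.
  (0,1) → (4,0).
  (0,2): now satisfied by earlier moves; stays.
  (1,1): now satisfied by earlier moves; stays.
  (2,1): no empty cell satisfies it; stays.
  (2,2) → (0,1).
Resulting grid:
N N N
N N N
S S .
S S S
S S S
All satisfied now.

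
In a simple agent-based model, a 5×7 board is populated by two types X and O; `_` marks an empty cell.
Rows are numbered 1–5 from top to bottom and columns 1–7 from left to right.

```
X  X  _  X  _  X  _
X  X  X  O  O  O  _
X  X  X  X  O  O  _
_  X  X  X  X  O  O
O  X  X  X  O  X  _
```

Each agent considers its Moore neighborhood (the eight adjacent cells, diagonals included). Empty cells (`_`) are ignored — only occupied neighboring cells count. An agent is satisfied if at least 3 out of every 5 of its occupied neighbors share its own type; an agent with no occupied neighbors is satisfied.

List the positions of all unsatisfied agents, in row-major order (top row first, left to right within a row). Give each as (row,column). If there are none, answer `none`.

(1,4), (1,6), (2,4), (2,5), (4,5), (5,1), (5,5), (5,6)

Row 1: (1,1)X 3/3 ✓ · (1,2)X 4/4 ✓ · (1,4)X 1/3 ✗ · (1,6)X 0/2 ✗
Row 2: (2,1)X 5/5 ✓ · (2,2)X 7/7 ✓ · (2,3)X 6/7 ✓ · (2,4)O 2/6 ✗ · (2,5)O 4/7 ✗ · (2,6)O 3/4 ✓
Row 3: (3,1)X 4/4 ✓ · (3,2)X 7/7 ✓ · (3,3)X 7/8 ✓ · (3,4)X 5/8 ✓ · (3,5)O 5/8 ✓ · (3,6)O 5/6 ✓
Row 4: (4,2)X 6/7 ✓ · (4,3)X 8/8 ✓ · (4,4)X 6/8 ✓ · (4,5)X 4/8 ✗ · (4,6)O 4/6 ✓ · (4,7)O 2/3 ✓
Row 5: (5,1)O 0/2 ✗ · (5,2)X 3/4 ✓ · (5,3)X 5/5 ✓ · (5,4)X 4/5 ✓ · (5,5)O 1/5 ✗ · (5,6)X 1/4 ✗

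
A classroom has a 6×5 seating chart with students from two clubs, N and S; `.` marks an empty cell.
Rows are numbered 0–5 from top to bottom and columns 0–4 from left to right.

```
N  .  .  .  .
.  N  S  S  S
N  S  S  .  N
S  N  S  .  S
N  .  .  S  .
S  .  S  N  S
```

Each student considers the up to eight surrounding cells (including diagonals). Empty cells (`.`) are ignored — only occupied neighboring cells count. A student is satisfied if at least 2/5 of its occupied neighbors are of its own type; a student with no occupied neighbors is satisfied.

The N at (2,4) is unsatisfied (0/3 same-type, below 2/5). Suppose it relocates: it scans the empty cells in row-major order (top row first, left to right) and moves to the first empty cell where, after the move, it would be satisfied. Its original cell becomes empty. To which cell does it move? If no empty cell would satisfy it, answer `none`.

(0,1)

Vacating (2,4). Empty cells in order:
  (0,1): 2/3 same-type → satisfied — stop here.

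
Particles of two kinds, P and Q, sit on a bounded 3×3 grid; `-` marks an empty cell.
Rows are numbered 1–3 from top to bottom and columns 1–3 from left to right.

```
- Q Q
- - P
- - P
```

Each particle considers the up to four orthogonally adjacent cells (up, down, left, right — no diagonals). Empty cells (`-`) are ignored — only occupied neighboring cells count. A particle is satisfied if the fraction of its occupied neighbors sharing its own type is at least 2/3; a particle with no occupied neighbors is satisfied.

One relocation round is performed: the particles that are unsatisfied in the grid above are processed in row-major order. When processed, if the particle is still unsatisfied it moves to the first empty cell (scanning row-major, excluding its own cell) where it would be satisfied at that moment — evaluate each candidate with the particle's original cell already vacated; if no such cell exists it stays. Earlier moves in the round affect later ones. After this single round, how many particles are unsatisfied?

Initially unsatisfied (in order): (1,3), (2,3).
  (1,3) → (1,1).
  (2,3): now satisfied by earlier moves; stays.
Resulting grid:
Q Q -
- - P
- - P
All satisfied now.

0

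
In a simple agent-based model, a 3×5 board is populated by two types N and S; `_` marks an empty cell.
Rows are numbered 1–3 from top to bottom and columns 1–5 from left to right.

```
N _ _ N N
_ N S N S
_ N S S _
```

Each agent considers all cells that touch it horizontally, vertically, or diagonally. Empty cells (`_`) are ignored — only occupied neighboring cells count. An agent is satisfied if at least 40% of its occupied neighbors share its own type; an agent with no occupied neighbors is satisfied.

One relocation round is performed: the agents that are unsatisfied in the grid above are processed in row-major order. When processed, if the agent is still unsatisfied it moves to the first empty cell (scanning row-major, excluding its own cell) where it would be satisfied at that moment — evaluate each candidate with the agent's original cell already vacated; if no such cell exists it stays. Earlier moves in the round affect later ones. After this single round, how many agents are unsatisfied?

1

Initially unsatisfied (in order): (2,3), (2,4), (2,5), (3,2).
  (2,3) → (3,5).
  (2,4) → (1,2).
  (2,5): now satisfied by earlier moves; stays.
  (3,2): now satisfied by earlier moves; stays.
Resulting grid:
N N _ N N
_ N _ _ S
_ N S S S
Unsatisfied now: (3,3).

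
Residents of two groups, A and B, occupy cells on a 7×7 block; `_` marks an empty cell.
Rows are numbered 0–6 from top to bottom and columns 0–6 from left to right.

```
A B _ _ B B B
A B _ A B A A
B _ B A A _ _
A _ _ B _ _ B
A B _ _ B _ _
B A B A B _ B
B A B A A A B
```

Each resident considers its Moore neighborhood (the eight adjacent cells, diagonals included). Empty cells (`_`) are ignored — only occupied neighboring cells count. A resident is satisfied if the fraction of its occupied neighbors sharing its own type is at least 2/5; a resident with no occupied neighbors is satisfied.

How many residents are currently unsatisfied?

17

(0,0)A 1/3 ✗
(0,1)B 1/3 ✗
(0,4)B 2/4 ✓
(0,5)B 3/5 ✓
(0,6)B 1/3 ✗
(1,0)A 1/4 ✗
(1,1)B 3/5 ✓
(1,3)A 2/5 ✓
(1,4)B 2/6 ✗
(1,5)A 2/6 ✗
(1,6)A 1/3 ✗
(2,0)B 1/3 ✗
(2,2)B 2/4 ✓
(2,3)A 2/5 ✓
(2,4)A 3/5 ✓
(3,0)A 1/3 ✗
(3,3)B 2/4 ✓
(3,6)B 0/0 ✓
(4,0)A 2/4 ✓
(4,1)B 2/5 ✓
(4,4)B 2/3 ✓
(5,0)B 2/5 ✓
(5,1)A 2/7 ✗
(5,2)B 2/6 ✗
(5,3)A 2/6 ✗
(5,4)B 1/5 ✗
(5,6)B 1/2 ✓
(6,0)B 1/3 ✗
(6,1)A 1/5 ✗
(6,2)B 1/5 ✗
(6,3)A 2/5 ✓
(6,4)A 3/4 ✓
(6,5)A 1/4 ✗
(6,6)B 1/2 ✓
Unsatisfied: (0,0), (0,1), (0,6), (1,0), (1,4), (1,5), (1,6), (2,0), (3,0), (5,1), (5,2), (5,3), (5,4), (6,0), (6,1), (6,2), (6,5) — 17 in total.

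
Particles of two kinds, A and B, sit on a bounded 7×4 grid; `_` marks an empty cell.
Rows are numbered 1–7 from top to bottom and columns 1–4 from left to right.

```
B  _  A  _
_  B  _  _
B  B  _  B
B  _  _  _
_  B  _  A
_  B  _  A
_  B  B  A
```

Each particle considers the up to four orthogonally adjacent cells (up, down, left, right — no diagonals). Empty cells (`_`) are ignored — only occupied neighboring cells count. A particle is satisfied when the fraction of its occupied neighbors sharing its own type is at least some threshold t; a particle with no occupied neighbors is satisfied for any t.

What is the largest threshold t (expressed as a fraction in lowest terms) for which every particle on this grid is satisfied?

Row 1: (1,1)B — no occupied neighbors · (1,3)A — no occupied neighbors
Row 2: (2,2)B 1/1
Row 3: (3,1)B 2/2 · (3,2)B 2/2 · (3,4)B — no occupied neighbors
Row 4: (4,1)B 1/1
Row 5: (5,2)B 1/1 · (5,4)A 1/1
Row 6: (6,2)B 2/2 · (6,4)A 2/2
Row 7: (7,2)B 2/2 · (7,3)B 1/2 · (7,4)A 1/2
The smallest same-type fraction is 1/2 at (7,3), which reduces to 1/2. Any threshold above that leaves this particle unsatisfied.

1/2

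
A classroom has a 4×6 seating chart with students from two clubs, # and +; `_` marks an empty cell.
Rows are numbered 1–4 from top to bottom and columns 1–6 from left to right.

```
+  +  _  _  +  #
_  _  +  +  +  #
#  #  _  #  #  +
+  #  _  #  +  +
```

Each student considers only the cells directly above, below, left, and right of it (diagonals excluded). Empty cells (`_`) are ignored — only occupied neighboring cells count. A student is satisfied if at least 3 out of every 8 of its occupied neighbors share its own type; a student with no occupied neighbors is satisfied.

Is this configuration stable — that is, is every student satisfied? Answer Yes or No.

No

(1,1)+ 1/1 satisfied
(1,2)+ 1/1 satisfied
(1,5)+ 1/2 satisfied
(1,6)# 1/2 satisfied
(2,3)+ 1/1 satisfied
(2,4)+ 2/3 satisfied
(2,5)+ 2/4 satisfied
(2,6)# 1/3 not
(3,1)# 1/2 satisfied
(3,2)# 2/2 satisfied
(3,4)# 2/3 satisfied
(3,5)# 1/4 not
(3,6)+ 1/3 not
(4,1)+ 0/2 not
(4,2)# 1/2 satisfied
(4,4)# 1/2 satisfied
(4,5)+ 1/3 not
(4,6)+ 2/2 satisfied
For instance (2,6) has only 1/3 same-type neighbors, below 3/8.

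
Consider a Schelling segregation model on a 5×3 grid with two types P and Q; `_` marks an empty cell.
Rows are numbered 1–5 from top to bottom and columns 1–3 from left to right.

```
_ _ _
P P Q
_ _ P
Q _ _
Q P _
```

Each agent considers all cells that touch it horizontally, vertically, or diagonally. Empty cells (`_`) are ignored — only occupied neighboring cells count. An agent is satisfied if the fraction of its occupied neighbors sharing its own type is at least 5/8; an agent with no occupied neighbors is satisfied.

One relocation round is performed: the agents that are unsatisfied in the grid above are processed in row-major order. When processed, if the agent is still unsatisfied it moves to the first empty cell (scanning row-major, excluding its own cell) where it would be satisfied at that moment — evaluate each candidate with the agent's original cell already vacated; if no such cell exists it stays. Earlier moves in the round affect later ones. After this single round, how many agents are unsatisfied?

Initially unsatisfied (in order): (2,3), (3,3), (4,1), (5,1), (5,2).
  (2,3): no empty cell satisfies it; stays.
  (3,3) → (1,1).
  (4,1): no empty cell satisfies it; stays.
  (5,1): no empty cell satisfies it; stays.
  (5,2) → (1,2).
Resulting grid:
P P _
P P Q
_ _ _
Q _ _
Q _ _
Unsatisfied now: (2,3).

1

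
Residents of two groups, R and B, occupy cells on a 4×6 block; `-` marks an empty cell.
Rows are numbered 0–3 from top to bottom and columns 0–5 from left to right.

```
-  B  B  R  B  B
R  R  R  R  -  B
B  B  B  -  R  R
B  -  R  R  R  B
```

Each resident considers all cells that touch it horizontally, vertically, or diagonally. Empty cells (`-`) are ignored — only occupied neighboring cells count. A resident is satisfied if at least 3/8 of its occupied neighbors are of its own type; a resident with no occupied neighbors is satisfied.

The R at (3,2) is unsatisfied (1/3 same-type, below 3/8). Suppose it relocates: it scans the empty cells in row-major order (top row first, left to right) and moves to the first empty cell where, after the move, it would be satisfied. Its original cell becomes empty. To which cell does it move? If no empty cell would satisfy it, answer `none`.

(0,0)

Vacating (3,2). Empty cells in order:
  (0,0): 2/3 same-type → satisfied — stop here.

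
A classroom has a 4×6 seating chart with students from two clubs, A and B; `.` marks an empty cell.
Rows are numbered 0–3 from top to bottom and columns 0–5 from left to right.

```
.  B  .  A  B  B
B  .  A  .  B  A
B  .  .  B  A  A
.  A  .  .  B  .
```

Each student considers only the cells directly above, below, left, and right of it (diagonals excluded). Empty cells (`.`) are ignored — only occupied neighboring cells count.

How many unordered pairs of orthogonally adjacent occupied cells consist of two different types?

Scan each occupied cell's neighbors to the right and below so each pair is counted once.
From row 0: 2 unlike of 4 pairs (running 2/4).
From row 1: 2 unlike of 4 pairs (running 4/8).
From row 2: 2 unlike of 3 pairs (running 6/11).
Total adjacent occupied pairs: 11; unlike-type pairs: 6.

6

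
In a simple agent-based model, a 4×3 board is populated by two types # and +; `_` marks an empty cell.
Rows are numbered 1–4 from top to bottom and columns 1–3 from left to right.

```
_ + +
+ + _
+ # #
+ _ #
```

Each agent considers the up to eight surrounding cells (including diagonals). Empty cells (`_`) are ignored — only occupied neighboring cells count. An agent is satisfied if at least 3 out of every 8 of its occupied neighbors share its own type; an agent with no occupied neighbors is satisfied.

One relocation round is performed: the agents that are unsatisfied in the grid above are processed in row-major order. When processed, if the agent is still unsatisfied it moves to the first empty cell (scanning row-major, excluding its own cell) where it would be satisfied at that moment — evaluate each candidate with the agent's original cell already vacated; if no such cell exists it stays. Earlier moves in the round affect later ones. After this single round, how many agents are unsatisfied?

Initially unsatisfied (in order): (3,2).
  (3,2) → (4,2).
Resulting grid:
_ + +
+ + _
+ _ #
+ # #
All satisfied now.

0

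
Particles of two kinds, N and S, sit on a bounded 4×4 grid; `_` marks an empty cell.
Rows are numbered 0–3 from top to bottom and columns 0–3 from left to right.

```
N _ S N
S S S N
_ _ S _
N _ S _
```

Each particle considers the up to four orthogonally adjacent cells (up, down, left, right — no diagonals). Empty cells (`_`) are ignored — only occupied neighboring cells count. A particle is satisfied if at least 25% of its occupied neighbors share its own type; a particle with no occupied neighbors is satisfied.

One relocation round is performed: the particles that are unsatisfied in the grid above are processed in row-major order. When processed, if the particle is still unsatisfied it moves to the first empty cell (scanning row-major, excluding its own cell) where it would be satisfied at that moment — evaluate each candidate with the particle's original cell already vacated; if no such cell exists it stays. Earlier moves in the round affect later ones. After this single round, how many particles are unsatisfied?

0

Initially unsatisfied (in order): (0,0).
  (0,0) → (2,0).
Resulting grid:
_ _ S N
S S S N
N _ S _
N _ S _
All satisfied now.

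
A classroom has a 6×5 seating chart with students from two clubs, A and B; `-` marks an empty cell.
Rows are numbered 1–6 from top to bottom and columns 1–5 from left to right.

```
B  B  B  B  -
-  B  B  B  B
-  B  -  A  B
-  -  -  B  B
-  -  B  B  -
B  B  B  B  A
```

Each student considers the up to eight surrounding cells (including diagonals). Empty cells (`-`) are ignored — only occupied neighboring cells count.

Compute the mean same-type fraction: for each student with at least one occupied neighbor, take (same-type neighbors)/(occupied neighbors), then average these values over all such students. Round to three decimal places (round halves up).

Row 1: (1,1)B 2/2 · (1,2)B 4/4 · (1,3)B 5/5 · (1,4)B 4/4
Row 2: (2,2)B 5/5 · (2,3)B 6/7 · (2,4)B 5/6 · (2,5)B 3/4
Row 3: (3,2)B 2/2 · (3,4)A 0/6 · (3,5)B 4/5
Row 4: (4,4)B 4/5 · (4,5)B 3/4
Row 5: (5,3)B 5/5 · (5,4)B 5/6
Row 6: (6,1)B 1/1 · (6,2)B 3/3 · (6,3)B 4/4 · (6,4)B 3/4 · (6,5)A 0/2
Sum over 20 students: 2/2 + 4/4 + 5/5 + 4/4 + 5/5 + 6/7 + 5/6 + 3/4 + 2/2 + 0/6 + 4/5 + 4/5 + 3/4 + 5/5 + 5/6 + 1/1 + 3/3 + 4/4 + 3/4 + 0/2 = 6877/420; mean = 6877/420 ÷ 20 = 6877/8400 = 0.818690… → 0.819.

0.819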